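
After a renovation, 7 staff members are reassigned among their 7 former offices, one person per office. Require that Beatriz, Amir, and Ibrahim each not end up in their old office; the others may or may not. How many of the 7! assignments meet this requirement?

Inclusion-exclusion on the 3 forbidden self-matches:
Σ_{j=0}^{3} (-1)^j C(3,j)(7-j)!
= C(3,0)·7! - C(3,1)·6! + C(3,2)·5! - C(3,3)·4!
= 5040 - 2160 + 360 - 24
= 3216

3216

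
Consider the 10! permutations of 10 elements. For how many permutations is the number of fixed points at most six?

3628514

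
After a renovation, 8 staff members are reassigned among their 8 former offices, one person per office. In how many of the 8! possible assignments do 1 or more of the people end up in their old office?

# with exactly i fixed is C(8,i)·!(8-i); sum over i=1..8:
  i=1: C(8,1)·!7 = 8·1854 = 14832
  i=2: C(8,2)·!6 = 28·265 = 7420
  i=3: C(8,3)·!5 = 56·44 = 2464
  i=4: C(8,4)·!4 = 70·9 = 630
  i=5: C(8,5)·!3 = 56·2 = 112
  i=6: C(8,6)·!2 = 28·1 = 28
  i=7: C(8,7)·!1 = 8·0 = 0
  i=8: C(8,8)·!0 = 1·1 = 1
Total = 25487.

25487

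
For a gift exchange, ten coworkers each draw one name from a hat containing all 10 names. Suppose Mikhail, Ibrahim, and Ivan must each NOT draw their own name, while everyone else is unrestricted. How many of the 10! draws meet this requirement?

2656080

Let A_j be the event that the j-th constrained one is fixed. By inclusion-exclusion over the 3 events:
Σ_{j=0}^{3} (-1)^j C(3,j)(10-j)!
= C(3,0)·10! - C(3,1)·9! + C(3,2)·8! - C(3,3)·7!
= 3628800 - 1088640 + 120960 - 5040
= 2656080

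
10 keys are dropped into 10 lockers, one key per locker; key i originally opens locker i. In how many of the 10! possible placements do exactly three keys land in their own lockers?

222480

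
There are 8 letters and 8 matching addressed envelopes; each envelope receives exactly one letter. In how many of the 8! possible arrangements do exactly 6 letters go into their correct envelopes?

28

Choose which 6 of the 8 are fixed: C(8,6) = 28.
The other 2 form a derangement: !2 = 1.
Total: 28 × 1 = 28.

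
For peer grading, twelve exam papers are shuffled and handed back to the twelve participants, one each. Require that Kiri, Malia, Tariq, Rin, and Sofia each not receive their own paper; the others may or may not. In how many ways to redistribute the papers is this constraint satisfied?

312273360

Let A_j be the event that the j-th constrained one is fixed. By inclusion-exclusion over the 5 events:
Σ_{j=0}^{5} (-1)^j C(5,j)(12-j)!
= C(5,0)·12! - C(5,1)·11! + C(5,2)·10! - C(5,3)·9! + C(5,4)·8! - C(5,5)·7!
= 479001600 - 199584000 + 36288000 - 3628800 + 201600 - 5040
= 312273360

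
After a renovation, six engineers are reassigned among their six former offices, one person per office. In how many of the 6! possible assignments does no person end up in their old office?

265

Recurrence: !6 = 6·!5 + (-1)^6.
!6 = 6·44 + 1 = 265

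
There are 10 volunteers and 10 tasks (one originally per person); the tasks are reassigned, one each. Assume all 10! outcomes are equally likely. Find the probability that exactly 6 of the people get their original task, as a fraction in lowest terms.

1/1920

Favorable outcomes: C(10,6)·!4 = 210·9 = 1890.
Total outcomes: 10! = 3628800.
Probability = 1890/3628800 = 1/1920.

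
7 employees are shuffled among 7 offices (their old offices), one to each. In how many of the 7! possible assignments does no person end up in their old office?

1854

By inclusion-exclusion, !7 = Σ (-1)^k · 7!/k! for k=0..7
= 7! - 7!/1! + 7!/2! - 7!/3! + 7!/4! - 7!/5! + 7!/6! - 7!/7!
= 5040 - 5040 + 2520 - 840 + 210 - 42 + 7 - 1
= 1854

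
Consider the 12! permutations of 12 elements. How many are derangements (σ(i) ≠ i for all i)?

Use !n = n·!(n-1) + (-1)^n.
!12 = 12·14684570 + 1 = 176214841

176214841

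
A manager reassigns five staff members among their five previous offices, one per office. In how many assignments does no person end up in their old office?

By inclusion-exclusion, !5 = Σ (-1)^k · 5!/k! for k=0..5
= 5! - 5!/1! + 5!/2! - 5!/3! + 5!/4! - 5!/5!
= 120 - 120 + 60 - 20 + 5 - 1
= 44

44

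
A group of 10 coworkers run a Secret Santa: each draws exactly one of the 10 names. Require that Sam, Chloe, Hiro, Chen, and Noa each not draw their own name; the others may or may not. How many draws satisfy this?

2170680

Let A_j be the event that the j-th constrained one is fixed. By inclusion-exclusion over the 5 events:
Σ_{j=0}^{5} (-1)^j C(5,j)(10-j)!
= C(5,0)·10! - C(5,1)·9! + C(5,2)·8! - C(5,3)·7! + C(5,4)·6! - C(5,5)·5!
= 3628800 - 1814400 + 403200 - 50400 + 3600 - 120
= 2170680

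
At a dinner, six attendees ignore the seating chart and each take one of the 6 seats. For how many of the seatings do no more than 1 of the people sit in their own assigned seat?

529

# with exactly i fixed is C(6,i)·!(6-i); sum over i=0..1:
  i=0: C(6,0)·!6 = 1·265 = 265
  i=1: C(6,1)·!5 = 6·44 = 264
Total = 529.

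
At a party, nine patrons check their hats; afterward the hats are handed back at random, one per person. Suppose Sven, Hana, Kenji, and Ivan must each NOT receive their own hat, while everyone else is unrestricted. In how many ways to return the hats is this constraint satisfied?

229080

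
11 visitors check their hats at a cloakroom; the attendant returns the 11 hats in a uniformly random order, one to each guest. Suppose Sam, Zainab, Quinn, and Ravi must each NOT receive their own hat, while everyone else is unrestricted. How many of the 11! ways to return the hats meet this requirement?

Inclusion-exclusion on the 4 forbidden self-matches:
Σ_{j=0}^{4} (-1)^j C(4,j)(11-j)!
= C(4,0)·11! - C(4,1)·10! + C(4,2)·9! - C(4,3)·8! + C(4,4)·7!
= 39916800 - 14515200 + 2177280 - 161280 + 5040
= 27422640

27422640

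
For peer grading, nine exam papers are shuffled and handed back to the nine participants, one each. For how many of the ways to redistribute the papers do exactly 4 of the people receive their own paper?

Choose which 4 of the 9 are fixed: C(9,4) = 126.
The remaining 5 must be deranged: !5 = 44.
Total: 126 × 44 = 5544.

5544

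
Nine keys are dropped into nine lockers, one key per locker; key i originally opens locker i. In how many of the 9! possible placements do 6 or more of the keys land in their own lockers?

# with exactly i fixed is C(9,i)·!(9-i); sum over i=6..9:
  i=6: C(9,6)·!3 = 84·2 = 168
  i=7: C(9,7)·!2 = 36·1 = 36
  i=8: C(9,8)·!1 = 9·0 = 0
  i=9: C(9,9)·!0 = 1·1 = 1
Total = 205.

205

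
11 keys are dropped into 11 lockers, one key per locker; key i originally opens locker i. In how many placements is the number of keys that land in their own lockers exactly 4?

611820

Choose which 4 of the 11 are fixed: C(11,4) = 330.
The remaining 7 must be deranged: !7 = 1854.
Total: 330 × 1854 = 611820.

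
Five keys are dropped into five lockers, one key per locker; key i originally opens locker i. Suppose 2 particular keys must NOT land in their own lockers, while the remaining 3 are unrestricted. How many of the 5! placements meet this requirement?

Let A_j be the event that the j-th constrained one is fixed. By inclusion-exclusion over the 2 events:
Σ_{j=0}^{2} (-1)^j C(2,j)(5-j)!
= C(2,0)·5! - C(2,1)·4! + C(2,2)·3!
= 120 - 48 + 6
= 78

78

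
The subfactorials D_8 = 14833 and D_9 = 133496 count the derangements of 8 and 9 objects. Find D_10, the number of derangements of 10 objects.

1334961

D_10 = (10-1)·(D_9 + D_8) = 9·(133496 + 14833) = 9·148329 = 1334961.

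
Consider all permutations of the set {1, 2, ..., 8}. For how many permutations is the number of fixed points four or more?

Sum C(8,i)·!(8-i) for i = 4..8:
  i=4: C(8,4)·!4 = 70·9 = 630
  i=5: C(8,5)·!3 = 56·2 = 112
  i=6: C(8,6)·!2 = 28·1 = 28
  i=7: C(8,7)·!1 = 8·0 = 0
  i=8: C(8,8)·!0 = 1·1 = 1
Total = 771.

771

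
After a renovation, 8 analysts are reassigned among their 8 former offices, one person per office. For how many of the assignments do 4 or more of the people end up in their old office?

# with exactly i fixed is C(8,i)·!(8-i); sum over i=4..8:
  i=4: C(8,4)·!4 = 70·9 = 630
  i=5: C(8,5)·!3 = 56·2 = 112
  i=6: C(8,6)·!2 = 28·1 = 28
  i=7: C(8,7)·!1 = 8·0 = 0
  i=8: C(8,8)·!0 = 1·1 = 1
Total = 771.

771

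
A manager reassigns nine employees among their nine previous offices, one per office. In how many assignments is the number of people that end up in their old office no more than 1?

# with exactly i fixed is C(9,i)·!(9-i); sum over i=0..1:
  i=0: C(9,0)·!9 = 1·133496 = 133496
  i=1: C(9,1)·!8 = 9·14833 = 133497
Total = 266993.

266993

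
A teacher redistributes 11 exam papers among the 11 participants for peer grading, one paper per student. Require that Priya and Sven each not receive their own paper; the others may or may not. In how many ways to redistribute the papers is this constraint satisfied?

Let A_j be the event that the j-th constrained one is fixed. By inclusion-exclusion over the 2 events:
Σ_{j=0}^{2} (-1)^j C(2,j)(11-j)!
= C(2,0)·11! - C(2,1)·10! + C(2,2)·9!
= 39916800 - 7257600 + 362880
= 33022080

33022080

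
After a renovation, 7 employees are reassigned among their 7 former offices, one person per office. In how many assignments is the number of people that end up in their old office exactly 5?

21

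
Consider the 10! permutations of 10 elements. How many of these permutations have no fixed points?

The subfactorial !10 = [10!/e] (nearest integer).
10! = 3628800, and 3628800/e ≈ 1334960.92, so !10 = 1334961.

1334961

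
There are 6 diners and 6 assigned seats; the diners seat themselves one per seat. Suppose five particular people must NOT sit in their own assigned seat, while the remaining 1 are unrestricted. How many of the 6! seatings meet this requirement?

309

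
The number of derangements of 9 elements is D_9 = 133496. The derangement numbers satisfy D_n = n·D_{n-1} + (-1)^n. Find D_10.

1334961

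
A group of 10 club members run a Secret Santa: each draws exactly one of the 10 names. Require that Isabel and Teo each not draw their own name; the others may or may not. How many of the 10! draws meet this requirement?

2943360

Inclusion-exclusion on the 2 forbidden self-matches:
Σ_{j=0}^{2} (-1)^j C(2,j)(10-j)!
= C(2,0)·10! - C(2,1)·9! + C(2,2)·8!
= 3628800 - 725760 + 40320
= 2943360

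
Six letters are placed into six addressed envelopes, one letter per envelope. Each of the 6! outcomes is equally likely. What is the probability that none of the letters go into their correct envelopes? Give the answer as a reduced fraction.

Favorable outcomes: !6 = 265.
Total outcomes: 6! = 720.
Probability = 265/720 = 53/144.

53/144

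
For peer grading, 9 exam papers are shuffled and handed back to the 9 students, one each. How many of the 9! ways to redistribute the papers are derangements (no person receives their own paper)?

The number of derangements of 9 is !9 = Σ_{k=0}^{9} (-1)^k·9!/k!
= 9! - 9!/1! + 9!/2! - 9!/3! + 9!/4! - 9!/5! + 9!/6! - 9!/7! + 9!/8! - 9!/9!
= 362880 - 362880 + 181440 - 60480 + 15120 - 3024 + 504 - 72 + 9 - 1
= 133496

133496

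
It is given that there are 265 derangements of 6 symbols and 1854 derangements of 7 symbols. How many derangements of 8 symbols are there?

!8 = (8-1)·(!7 + !6) = 7·(1854 + 265) = 7·2119 = 14833.

14833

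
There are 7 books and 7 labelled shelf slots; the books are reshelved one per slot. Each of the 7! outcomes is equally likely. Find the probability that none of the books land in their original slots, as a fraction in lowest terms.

103/280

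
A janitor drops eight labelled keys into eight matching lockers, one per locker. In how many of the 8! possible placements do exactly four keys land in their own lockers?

Pick the 4 fixed positions: C(8,4) = 70 ways.
The other 4 form a derangement: !4 = 9.
Total: 70 × 9 = 630.

630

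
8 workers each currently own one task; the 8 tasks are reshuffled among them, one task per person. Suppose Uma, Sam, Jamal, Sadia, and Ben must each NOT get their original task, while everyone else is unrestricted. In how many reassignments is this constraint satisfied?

21234

Inclusion-exclusion on the 5 forbidden self-matches:
Σ_{j=0}^{5} (-1)^j C(5,j)(8-j)!
= C(5,0)·8! - C(5,1)·7! + C(5,2)·6! - C(5,3)·5! + C(5,4)·4! - C(5,5)·3!
= 40320 - 25200 + 7200 - 1200 + 120 - 6
= 21234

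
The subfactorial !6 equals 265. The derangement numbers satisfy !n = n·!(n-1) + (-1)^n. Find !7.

1854

!7 = 7·265 - 1 = 1854.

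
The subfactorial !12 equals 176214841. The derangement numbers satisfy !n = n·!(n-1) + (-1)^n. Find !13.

2290792932

!13 = 13·176214841 - 1 = 2290792932.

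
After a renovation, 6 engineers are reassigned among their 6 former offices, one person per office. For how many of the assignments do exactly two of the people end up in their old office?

135

Pick the 2 fixed positions: C(6,2) = 15 ways.
The remaining 4 must be deranged: !4 = 9.
Total: 15 × 9 = 135.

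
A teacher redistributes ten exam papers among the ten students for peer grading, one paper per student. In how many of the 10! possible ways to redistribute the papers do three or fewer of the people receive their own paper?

3559886

Sum C(10,i)·!(10-i) for i = 0..3:
  i=0: C(10,0)·!10 = 1·1334961 = 1334961
  i=1: C(10,1)·!9 = 10·133496 = 1334960
  i=2: C(10,2)·!8 = 45·14833 = 667485
  i=3: C(10,3)·!7 = 120·1854 = 222480
Total = 3559886.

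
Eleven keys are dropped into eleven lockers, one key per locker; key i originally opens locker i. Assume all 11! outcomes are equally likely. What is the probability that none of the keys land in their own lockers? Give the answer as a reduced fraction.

1468457/3991680

Favorable outcomes: !11 = 14684570.
Total outcomes: 11! = 39916800.
Probability = 14684570/39916800 = 1468457/3991680.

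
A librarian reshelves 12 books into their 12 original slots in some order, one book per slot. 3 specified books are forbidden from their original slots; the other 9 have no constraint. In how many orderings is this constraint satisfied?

369774720

Let A_j be the event that the j-th constrained one is fixed. By inclusion-exclusion over the 3 events:
Σ_{j=0}^{3} (-1)^j C(3,j)(12-j)!
= C(3,0)·12! - C(3,1)·11! + C(3,2)·10! - C(3,3)·9!
= 479001600 - 119750400 + 10886400 - 362880
= 369774720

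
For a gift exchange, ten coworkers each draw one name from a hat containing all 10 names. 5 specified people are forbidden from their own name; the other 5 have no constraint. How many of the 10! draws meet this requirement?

Inclusion-exclusion on the 5 forbidden self-matches:
Σ_{j=0}^{5} (-1)^j C(5,j)(10-j)!
= C(5,0)·10! - C(5,1)·9! + C(5,2)·8! - C(5,3)·7! + C(5,4)·6! - C(5,5)·5!
= 3628800 - 1814400 + 403200 - 50400 + 3600 - 120
= 2170680

2170680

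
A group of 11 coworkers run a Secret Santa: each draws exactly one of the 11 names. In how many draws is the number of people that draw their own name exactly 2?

7342280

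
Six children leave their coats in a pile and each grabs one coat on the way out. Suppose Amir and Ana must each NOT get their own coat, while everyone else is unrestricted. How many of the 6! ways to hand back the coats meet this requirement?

504

Inclusion-exclusion on the 2 forbidden self-matches:
Σ_{j=0}^{2} (-1)^j C(2,j)(6-j)!
= C(2,0)·6! - C(2,1)·5! + C(2,2)·4!
= 720 - 240 + 24
= 504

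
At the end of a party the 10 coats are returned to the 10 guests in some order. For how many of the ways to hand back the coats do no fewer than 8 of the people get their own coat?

46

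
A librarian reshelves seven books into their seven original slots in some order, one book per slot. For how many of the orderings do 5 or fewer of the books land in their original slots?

5039

Sum C(7,i)·!(7-i) for i = 0..5:
  i=0: C(7,0)·!7 = 1·1854 = 1854
  i=1: C(7,1)·!6 = 7·265 = 1855
  i=2: C(7,2)·!5 = 21·44 = 924
  i=3: C(7,3)·!4 = 35·9 = 315
  i=4: C(7,4)·!3 = 35·2 = 70
  i=5: C(7,5)·!2 = 21·1 = 21
Total = 5039.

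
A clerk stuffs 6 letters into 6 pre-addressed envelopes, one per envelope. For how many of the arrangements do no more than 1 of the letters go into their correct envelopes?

# with exactly i fixed is C(6,i)·!(6-i); sum over i=0..1:
  i=0: C(6,0)·!6 = 1·265 = 265
  i=1: C(6,1)·!5 = 6·44 = 264
Total = 529.

529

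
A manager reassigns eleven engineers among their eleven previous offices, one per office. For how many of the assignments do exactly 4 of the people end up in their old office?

Pick the 4 fixed positions: C(11,4) = 330 ways.
The other 7 form a derangement: !7 = 1854.
Total: 330 × 1854 = 611820.

611820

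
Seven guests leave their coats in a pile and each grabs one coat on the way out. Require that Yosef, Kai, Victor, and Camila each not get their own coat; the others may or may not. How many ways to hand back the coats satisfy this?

2790

Let A_j be the event that the j-th constrained one is fixed. By inclusion-exclusion over the 4 events:
Σ_{j=0}^{4} (-1)^j C(4,j)(7-j)!
= C(4,0)·7! - C(4,1)·6! + C(4,2)·5! - C(4,3)·4! + C(4,4)·3!
= 5040 - 2880 + 720 - 96 + 6
= 2790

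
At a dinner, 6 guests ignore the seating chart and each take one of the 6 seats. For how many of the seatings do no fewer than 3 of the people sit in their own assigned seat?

# with exactly i fixed is C(6,i)·!(6-i); sum over i=3..6:
  i=3: C(6,3)·!3 = 20·2 = 40
  i=4: C(6,4)·!2 = 15·1 = 15
  i=5: C(6,5)·!1 = 6·0 = 0
  i=6: C(6,6)·!0 = 1·1 = 1
Total = 56.

56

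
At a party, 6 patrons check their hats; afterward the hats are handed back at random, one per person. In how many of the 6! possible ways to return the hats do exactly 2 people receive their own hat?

135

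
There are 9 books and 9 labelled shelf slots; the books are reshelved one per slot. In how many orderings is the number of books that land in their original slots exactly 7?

36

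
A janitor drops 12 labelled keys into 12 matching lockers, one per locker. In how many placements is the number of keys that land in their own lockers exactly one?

Choose which one of the 12 is fixed: C(12,1) = 12.
The other 11 form a derangement: !11 = 14684570.
Total: 12 × 14684570 = 176214840.

176214840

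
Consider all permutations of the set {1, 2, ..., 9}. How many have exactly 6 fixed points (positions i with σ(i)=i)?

168

Choose which 6 of the 9 are fixed: C(9,6) = 84.
The remaining 3 must be deranged: !3 = 2.
Total: 84 × 2 = 168.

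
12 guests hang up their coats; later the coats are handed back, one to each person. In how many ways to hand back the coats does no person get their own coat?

By inclusion-exclusion, !12 = Σ (-1)^k · 12!/k! for k=0..12
= 12! - 12!/1! + 12!/2! - 12!/3! + 12!/4! - 12!/5! + 12!/6! - 12!/7! + 12!/8! - 12!/9! + 12!/10! - 12!/11! + 12!/12!
= 479001600 - 479001600 + 239500800 - 79833600 + 19958400 - 3991680 + 665280 - 95040 + 11880 - 1320 + 132 - 12 + 1
= 176214841

176214841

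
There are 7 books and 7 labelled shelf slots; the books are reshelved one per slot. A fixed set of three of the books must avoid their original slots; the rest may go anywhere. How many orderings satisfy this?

3216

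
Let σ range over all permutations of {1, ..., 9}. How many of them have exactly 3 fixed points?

22260

Pick the 3 fixed positions: C(9,3) = 84 ways.
The other 6 form a derangement: !6 = 265.
Total: 84 × 265 = 22260.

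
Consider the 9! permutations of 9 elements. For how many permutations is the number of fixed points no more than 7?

362879

Sum C(9,i)·!(9-i) for i = 0..7:
  i=0: C(9,0)·!9 = 1·133496 = 133496
  i=1: C(9,1)·!8 = 9·14833 = 133497
  i=2: C(9,2)·!7 = 36·1854 = 66744
  i=3: C(9,3)·!6 = 84·265 = 22260
  i=4: C(9,4)·!5 = 126·44 = 5544
  i=5: C(9,5)·!4 = 126·9 = 1134
  i=6: C(9,6)·!3 = 84·2 = 168
  i=7: C(9,7)·!2 = 36·1 = 36
Total = 362879.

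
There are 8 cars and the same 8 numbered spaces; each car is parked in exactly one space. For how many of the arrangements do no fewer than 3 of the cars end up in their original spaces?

3235

Sum C(8,i)·!(8-i) for i = 3..8:
  i=3: C(8,3)·!5 = 56·44 = 2464
  i=4: C(8,4)·!4 = 70·9 = 630
  i=5: C(8,5)·!3 = 56·2 = 112
  i=6: C(8,6)·!2 = 28·1 = 28
  i=7: C(8,7)·!1 = 8·0 = 0
  i=8: C(8,8)·!0 = 1·1 = 1
Total = 3235.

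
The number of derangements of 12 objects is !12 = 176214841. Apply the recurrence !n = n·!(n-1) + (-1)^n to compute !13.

!13 = 13·176214841 - 1 = 2290792932.

2290792932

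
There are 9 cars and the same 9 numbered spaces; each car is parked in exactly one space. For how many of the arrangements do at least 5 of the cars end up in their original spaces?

# with exactly i fixed is C(9,i)·!(9-i); sum over i=5..9:
  i=5: C(9,5)·!4 = 126·9 = 1134
  i=6: C(9,6)·!3 = 84·2 = 168
  i=7: C(9,7)·!2 = 36·1 = 36
  i=8: C(9,8)·!1 = 9·0 = 0
  i=9: C(9,9)·!0 = 1·1 = 1
Total = 1339.

1339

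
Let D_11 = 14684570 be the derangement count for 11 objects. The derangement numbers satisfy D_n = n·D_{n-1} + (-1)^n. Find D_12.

D_12 = 12·14684570 + 1 = 176214841.

176214841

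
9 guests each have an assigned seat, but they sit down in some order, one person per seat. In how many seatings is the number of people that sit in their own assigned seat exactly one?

133497

Pick the single fixed position: C(9,1) = 9 ways.
The other 8 form a derangement: !8 = 14833.
Total: 9 × 14833 = 133497.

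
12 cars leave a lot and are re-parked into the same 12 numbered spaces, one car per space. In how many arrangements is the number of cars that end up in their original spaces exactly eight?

4455

Choose which 8 of the 12 are fixed: C(12,8) = 495.
The remaining 4 must be deranged: !4 = 9.
Total: 495 × 9 = 4455.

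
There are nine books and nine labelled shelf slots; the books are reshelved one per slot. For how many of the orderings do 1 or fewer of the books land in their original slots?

Sum C(9,i)·!(9-i) for i = 0..1:
  i=0: C(9,0)·!9 = 1·133496 = 133496
  i=1: C(9,1)·!8 = 9·14833 = 133497
Total = 266993.

266993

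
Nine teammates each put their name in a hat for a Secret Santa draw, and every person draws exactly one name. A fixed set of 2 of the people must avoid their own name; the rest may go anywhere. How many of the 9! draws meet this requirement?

Let A_j be the event that the j-th constrained one is fixed. By inclusion-exclusion over the 2 events:
Σ_{j=0}^{2} (-1)^j C(2,j)(9-j)!
= C(2,0)·9! - C(2,1)·8! + C(2,2)·7!
= 362880 - 80640 + 5040
= 287280

287280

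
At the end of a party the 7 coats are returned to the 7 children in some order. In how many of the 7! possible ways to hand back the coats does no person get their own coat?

!7 is the nearest integer to 7!/e.
7! = 5040, and 5040/e ≈ 1854.11, so !7 = 1854.

1854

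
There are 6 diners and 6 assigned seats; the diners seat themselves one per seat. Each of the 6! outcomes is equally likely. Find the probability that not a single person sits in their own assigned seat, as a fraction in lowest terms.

Favorable outcomes: !6 = 265.
Total outcomes: 6! = 720.
Probability = 265/720 = 53/144.

53/144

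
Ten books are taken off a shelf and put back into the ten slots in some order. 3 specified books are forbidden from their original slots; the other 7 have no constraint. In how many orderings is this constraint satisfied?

2656080

Let A_j be the event that the j-th constrained one is fixed. By inclusion-exclusion over the 3 events:
Σ_{j=0}^{3} (-1)^j C(3,j)(10-j)!
= C(3,0)·10! - C(3,1)·9! + C(3,2)·8! - C(3,3)·7!
= 3628800 - 1088640 + 120960 - 5040
= 2656080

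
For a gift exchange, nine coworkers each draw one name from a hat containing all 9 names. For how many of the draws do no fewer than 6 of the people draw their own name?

# with exactly i fixed is C(9,i)·!(9-i); sum over i=6..9:
  i=6: C(9,6)·!3 = 84·2 = 168
  i=7: C(9,7)·!2 = 36·1 = 36
  i=8: C(9,8)·!1 = 9·0 = 0
  i=9: C(9,9)·!0 = 1·1 = 1
Total = 205.

205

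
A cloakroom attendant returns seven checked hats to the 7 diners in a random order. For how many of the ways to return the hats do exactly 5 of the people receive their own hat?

Choose which 5 of the 7 are fixed: C(7,5) = 21.
The remaining 2 must be deranged: !2 = 1.
Total: 21 × 1 = 21.

21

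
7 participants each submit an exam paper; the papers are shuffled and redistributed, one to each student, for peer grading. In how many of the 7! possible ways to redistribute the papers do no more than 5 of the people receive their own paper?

# with exactly i fixed is C(7,i)·!(7-i); sum over i=0..5:
  i=0: C(7,0)·!7 = 1·1854 = 1854
  i=1: C(7,1)·!6 = 7·265 = 1855
  i=2: C(7,2)·!5 = 21·44 = 924
  i=3: C(7,3)·!4 = 35·9 = 315
  i=4: C(7,4)·!3 = 35·2 = 70
  i=5: C(7,5)·!2 = 21·1 = 21
Total = 5039.

5039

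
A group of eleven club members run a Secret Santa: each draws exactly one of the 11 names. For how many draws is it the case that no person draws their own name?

!11 = 11! · Σ_{k=0}^{11} (-1)^k/k!
= 11! - 11!/1! + 11!/2! - 11!/3! + 11!/4! - 11!/5! + 11!/6! - 11!/7! + 11!/8! - 11!/9! + 11!/10! - 11!/11!
= 39916800 - 39916800 + 19958400 - 6652800 + 1663200 - 332640 + 55440 - 7920 + 990 - 110 + 11 - 1
= 14684570

14684570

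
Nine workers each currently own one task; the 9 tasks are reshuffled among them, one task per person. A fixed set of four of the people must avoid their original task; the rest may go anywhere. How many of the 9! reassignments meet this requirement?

Inclusion-exclusion on the 4 forbidden self-matches:
Σ_{j=0}^{4} (-1)^j C(4,j)(9-j)!
= C(4,0)·9! - C(4,1)·8! + C(4,2)·7! - C(4,3)·6! + C(4,4)·5!
= 362880 - 161280 + 30240 - 2880 + 120
= 229080

229080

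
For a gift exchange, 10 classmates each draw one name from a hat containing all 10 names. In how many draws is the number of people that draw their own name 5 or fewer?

# with exactly i fixed is C(10,i)·!(10-i); sum over i=0..5:
  i=0: C(10,0)·!10 = 1·1334961 = 1334961
  i=1: C(10,1)·!9 = 10·133496 = 1334960
  i=2: C(10,2)·!8 = 45·14833 = 667485
  i=3: C(10,3)·!7 = 120·1854 = 222480
  i=4: C(10,4)·!6 = 210·265 = 55650
  i=5: C(10,5)·!5 = 252·44 = 11088
Total = 3626624.

3626624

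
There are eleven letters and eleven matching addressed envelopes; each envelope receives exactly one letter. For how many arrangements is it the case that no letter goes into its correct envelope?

14684570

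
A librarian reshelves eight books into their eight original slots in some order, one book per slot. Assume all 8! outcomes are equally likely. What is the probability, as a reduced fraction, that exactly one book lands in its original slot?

Favorable outcomes: C(8,1)·!7 = 8·1854 = 14832.
Total outcomes: 8! = 40320.
Probability = 14832/40320 = 103/280.

103/280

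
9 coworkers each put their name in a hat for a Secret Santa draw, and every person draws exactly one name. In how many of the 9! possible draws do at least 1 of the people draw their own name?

229384

Sum C(9,i)·!(9-i) for i = 1..9:
  i=1: C(9,1)·!8 = 9·14833 = 133497
  i=2: C(9,2)·!7 = 36·1854 = 66744
  i=3: C(9,3)·!6 = 84·265 = 22260
  i=4: C(9,4)·!5 = 126·44 = 5544
  i=5: C(9,5)·!4 = 126·9 = 1134
  i=6: C(9,6)·!3 = 84·2 = 168
  i=7: C(9,7)·!2 = 36·1 = 36
  i=8: C(9,8)·!1 = 9·0 = 0
  i=9: C(9,9)·!0 = 1·1 = 1
Total = 229384.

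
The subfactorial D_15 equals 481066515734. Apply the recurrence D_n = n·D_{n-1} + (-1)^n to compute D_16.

D_16 = 16·481066515734 + 1 = 7697064251745.

7697064251745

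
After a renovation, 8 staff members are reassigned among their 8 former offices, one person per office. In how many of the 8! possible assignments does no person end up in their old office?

14833

The number of derangements of 8 is !8 = Σ_{k=0}^{8} (-1)^k·8!/k!
= 8! - 8!/1! + 8!/2! - 8!/3! + 8!/4! - 8!/5! + 8!/6! - 8!/7! + 8!/8!
= 40320 - 40320 + 20160 - 6720 + 1680 - 336 + 56 - 8 + 1
= 14833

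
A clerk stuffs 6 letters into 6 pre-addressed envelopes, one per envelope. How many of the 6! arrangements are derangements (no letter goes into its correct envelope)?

265

By inclusion-exclusion, !6 = Σ (-1)^k · 6!/k! for k=0..6
= 6! - 6!/1! + 6!/2! - 6!/3! + 6!/4! - 6!/5! + 6!/6!
= 720 - 720 + 360 - 120 + 30 - 6 + 1
= 265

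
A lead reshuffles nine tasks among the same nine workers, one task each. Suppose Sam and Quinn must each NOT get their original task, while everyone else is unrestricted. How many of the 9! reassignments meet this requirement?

Inclusion-exclusion on the 2 forbidden self-matches:
Σ_{j=0}^{2} (-1)^j C(2,j)(9-j)!
= C(2,0)·9! - C(2,1)·8! + C(2,2)·7!
= 362880 - 80640 + 5040
= 287280

287280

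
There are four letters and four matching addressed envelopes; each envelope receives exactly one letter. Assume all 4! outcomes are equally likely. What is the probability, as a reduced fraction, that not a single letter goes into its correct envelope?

Favorable outcomes: !4 = 9.
Total outcomes: 4! = 24.
Probability = 9/24 = 3/8.

3/8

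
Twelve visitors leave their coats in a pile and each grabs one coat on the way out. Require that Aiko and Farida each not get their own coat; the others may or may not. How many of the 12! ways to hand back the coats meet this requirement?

402796800

Inclusion-exclusion on the 2 forbidden self-matches:
Σ_{j=0}^{2} (-1)^j C(2,j)(12-j)!
= C(2,0)·12! - C(2,1)·11! + C(2,2)·10!
= 479001600 - 79833600 + 3628800
= 402796800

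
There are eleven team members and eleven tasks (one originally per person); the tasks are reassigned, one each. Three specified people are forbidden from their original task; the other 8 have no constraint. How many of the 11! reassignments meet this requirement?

Inclusion-exclusion on the 3 forbidden self-matches:
Σ_{j=0}^{3} (-1)^j C(3,j)(11-j)!
= C(3,0)·11! - C(3,1)·10! + C(3,2)·9! - C(3,3)·8!
= 39916800 - 10886400 + 1088640 - 40320
= 30078720

30078720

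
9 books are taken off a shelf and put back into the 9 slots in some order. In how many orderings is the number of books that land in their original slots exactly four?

Pick the 4 fixed positions: C(9,4) = 126 ways.
The other 5 form a derangement: !5 = 44.
Total: 126 × 44 = 5544.

5544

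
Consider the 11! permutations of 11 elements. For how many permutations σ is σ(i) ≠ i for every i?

14684570

!11 = 11! · Σ_{k=0}^{11} (-1)^k/k!
= 11! - 11!/1! + 11!/2! - 11!/3! + 11!/4! - 11!/5! + 11!/6! - 11!/7! + 11!/8! - 11!/9! + 11!/10! - 11!/11!
= 39916800 - 39916800 + 19958400 - 6652800 + 1663200 - 332640 + 55440 - 7920 + 990 - 110 + 11 - 1
= 14684570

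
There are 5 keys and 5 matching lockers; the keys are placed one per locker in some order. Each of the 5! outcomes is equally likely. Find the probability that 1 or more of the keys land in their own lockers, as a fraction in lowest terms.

Favorable outcomes: Σ_{i≥1} C(5,i)·!(5-i) = 5·9 + 10·2 + 10·1 + 5·0 + 1·1 = 76.
Total outcomes: 5! = 120.
Probability = 76/120 = 19/30.

19/30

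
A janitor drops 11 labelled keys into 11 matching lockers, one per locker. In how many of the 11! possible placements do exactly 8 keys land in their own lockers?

330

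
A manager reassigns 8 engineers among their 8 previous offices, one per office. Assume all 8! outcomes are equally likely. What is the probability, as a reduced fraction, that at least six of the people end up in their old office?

29/40320

Favorable outcomes: Σ_{i≥6} C(8,i)·!(8-i) = 28·1 + 8·0 + 1·1 = 29.
Total outcomes: 8! = 40320.
Probability = 29/40320 = 29/40320.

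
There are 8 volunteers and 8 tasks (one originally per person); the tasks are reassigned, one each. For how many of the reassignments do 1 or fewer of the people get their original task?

# with exactly i fixed is C(8,i)·!(8-i); sum over i=0..1:
  i=0: C(8,0)·!8 = 1·14833 = 14833
  i=1: C(8,1)·!7 = 8·1854 = 14832
Total = 29665.

29665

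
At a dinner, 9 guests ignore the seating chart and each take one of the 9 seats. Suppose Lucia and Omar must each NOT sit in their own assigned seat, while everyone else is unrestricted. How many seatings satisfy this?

287280

Let A_j be the event that the j-th constrained one is fixed. By inclusion-exclusion over the 2 events:
Σ_{j=0}^{2} (-1)^j C(2,j)(9-j)!
= C(2,0)·9! - C(2,1)·8! + C(2,2)·7!
= 362880 - 80640 + 5040
= 287280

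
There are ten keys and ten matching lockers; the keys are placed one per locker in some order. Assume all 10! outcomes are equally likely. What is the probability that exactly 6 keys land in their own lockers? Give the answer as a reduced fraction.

1/1920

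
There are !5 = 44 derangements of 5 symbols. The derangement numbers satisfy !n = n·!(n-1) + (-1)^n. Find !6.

265

!6 = 6·44 + 1 = 265.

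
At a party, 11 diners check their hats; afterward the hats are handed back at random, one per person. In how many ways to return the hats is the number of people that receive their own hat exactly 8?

330

Choose which 8 of the 11 are fixed: C(11,8) = 165.
The remaining 3 must be deranged: !3 = 2.
Total: 165 × 2 = 330.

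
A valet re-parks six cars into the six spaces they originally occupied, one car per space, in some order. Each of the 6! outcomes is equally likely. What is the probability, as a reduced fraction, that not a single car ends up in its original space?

53/144

Favorable outcomes: !6 = 265.
Total outcomes: 6! = 720.
Probability = 265/720 = 53/144.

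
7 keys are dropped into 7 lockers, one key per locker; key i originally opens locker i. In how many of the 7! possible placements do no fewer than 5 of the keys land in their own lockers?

# with exactly i fixed is C(7,i)·!(7-i); sum over i=5..7:
  i=5: C(7,5)·!2 = 21·1 = 21
  i=6: C(7,6)·!1 = 7·0 = 0
  i=7: C(7,7)·!0 = 1·1 = 1
Total = 22.

22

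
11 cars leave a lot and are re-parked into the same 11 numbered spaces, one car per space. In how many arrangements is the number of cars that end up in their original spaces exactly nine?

55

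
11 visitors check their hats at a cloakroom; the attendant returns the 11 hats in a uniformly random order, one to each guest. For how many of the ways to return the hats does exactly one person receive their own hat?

Pick the single fixed position: C(11,1) = 11 ways.
The other 10 form a derangement: !10 = 1334961.
Total: 11 × 1334961 = 14684571.

14684571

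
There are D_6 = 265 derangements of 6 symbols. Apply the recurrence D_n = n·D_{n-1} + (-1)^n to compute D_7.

1854

D_7 = 7·265 - 1 = 1854.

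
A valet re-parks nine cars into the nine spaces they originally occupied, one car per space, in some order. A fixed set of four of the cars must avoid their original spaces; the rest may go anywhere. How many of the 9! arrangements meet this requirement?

Let A_j be the event that the j-th constrained one is fixed. By inclusion-exclusion over the 4 events:
Σ_{j=0}^{4} (-1)^j C(4,j)(9-j)!
= C(4,0)·9! - C(4,1)·8! + C(4,2)·7! - C(4,3)·6! + C(4,4)·5!
= 362880 - 161280 + 30240 - 2880 + 120
= 229080

229080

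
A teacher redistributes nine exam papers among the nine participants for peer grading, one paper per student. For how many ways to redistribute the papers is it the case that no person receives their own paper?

133496

By inclusion-exclusion, !9 = Σ (-1)^k · 9!/k! for k=0..9
= 9! - 9!/1! + 9!/2! - 9!/3! + 9!/4! - 9!/5! + 9!/6! - 9!/7! + 9!/8! - 9!/9!
= 362880 - 362880 + 181440 - 60480 + 15120 - 3024 + 504 - 72 + 9 - 1
= 133496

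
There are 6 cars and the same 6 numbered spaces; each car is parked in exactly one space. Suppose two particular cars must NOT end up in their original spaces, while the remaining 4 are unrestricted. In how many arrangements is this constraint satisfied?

504

Let A_j be the event that the j-th constrained one is fixed. By inclusion-exclusion over the 2 events:
Σ_{j=0}^{2} (-1)^j C(2,j)(6-j)!
= C(2,0)·6! - C(2,1)·5! + C(2,2)·4!
= 720 - 240 + 24
= 504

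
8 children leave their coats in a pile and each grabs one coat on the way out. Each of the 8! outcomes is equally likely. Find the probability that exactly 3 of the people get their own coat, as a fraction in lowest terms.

11/180

Favorable outcomes: C(8,3)·!5 = 56·44 = 2464.
Total outcomes: 8! = 40320.
Probability = 2464/40320 = 11/180.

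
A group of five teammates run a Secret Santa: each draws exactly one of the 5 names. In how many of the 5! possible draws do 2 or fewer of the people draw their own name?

109

Sum C(5,i)·!(5-i) for i = 0..2:
  i=0: C(5,0)·!5 = 1·44 = 44
  i=1: C(5,1)·!4 = 5·9 = 45
  i=2: C(5,2)·!3 = 10·2 = 20
Total = 109.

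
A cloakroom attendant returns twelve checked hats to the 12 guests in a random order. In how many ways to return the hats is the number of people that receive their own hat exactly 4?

7342335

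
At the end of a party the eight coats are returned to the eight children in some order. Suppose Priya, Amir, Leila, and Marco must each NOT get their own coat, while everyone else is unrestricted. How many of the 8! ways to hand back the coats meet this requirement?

24024

Inclusion-exclusion on the 4 forbidden self-matches:
Σ_{j=0}^{4} (-1)^j C(4,j)(8-j)!
= C(4,0)·8! - C(4,1)·7! + C(4,2)·6! - C(4,3)·5! + C(4,4)·4!
= 40320 - 20160 + 4320 - 480 + 24
= 24024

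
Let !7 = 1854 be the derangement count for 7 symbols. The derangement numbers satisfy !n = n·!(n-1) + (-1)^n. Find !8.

!8 = 8·1854 + 1 = 14833.

14833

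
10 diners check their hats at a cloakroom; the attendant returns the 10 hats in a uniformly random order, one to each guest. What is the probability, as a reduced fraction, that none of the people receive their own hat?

16481/44800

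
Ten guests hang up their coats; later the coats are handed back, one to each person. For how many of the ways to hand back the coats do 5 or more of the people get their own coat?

13264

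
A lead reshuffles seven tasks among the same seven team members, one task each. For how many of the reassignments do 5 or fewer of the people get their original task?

5039

Sum C(7,i)·!(7-i) for i = 0..5:
  i=0: C(7,0)·!7 = 1·1854 = 1854
  i=1: C(7,1)·!6 = 7·265 = 1855
  i=2: C(7,2)·!5 = 21·44 = 924
  i=3: C(7,3)·!4 = 35·9 = 315
  i=4: C(7,4)·!3 = 35·2 = 70
  i=5: C(7,5)·!2 = 21·1 = 21
Total = 5039.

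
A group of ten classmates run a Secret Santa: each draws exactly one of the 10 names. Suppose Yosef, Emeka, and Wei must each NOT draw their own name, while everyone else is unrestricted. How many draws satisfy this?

2656080

Let A_j be the event that the j-th constrained one is fixed. By inclusion-exclusion over the 3 events:
Σ_{j=0}^{3} (-1)^j C(3,j)(10-j)!
= C(3,0)·10! - C(3,1)·9! + C(3,2)·8! - C(3,3)·7!
= 3628800 - 1088640 + 120960 - 5040
= 2656080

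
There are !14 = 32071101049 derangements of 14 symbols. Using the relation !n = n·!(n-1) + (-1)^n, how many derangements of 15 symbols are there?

481066515734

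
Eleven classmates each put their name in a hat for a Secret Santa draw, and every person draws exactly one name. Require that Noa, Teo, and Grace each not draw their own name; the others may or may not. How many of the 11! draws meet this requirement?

Inclusion-exclusion on the 3 forbidden self-matches:
Σ_{j=0}^{3} (-1)^j C(3,j)(11-j)!
= C(3,0)·11! - C(3,1)·10! + C(3,2)·9! - C(3,3)·8!
= 39916800 - 10886400 + 1088640 - 40320
= 30078720

30078720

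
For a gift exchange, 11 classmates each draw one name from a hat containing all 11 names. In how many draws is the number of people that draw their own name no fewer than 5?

146114

Sum C(11,i)·!(11-i) for i = 5..11:
  i=5: C(11,5)·!6 = 462·265 = 122430
  i=6: C(11,6)·!5 = 462·44 = 20328
  i=7: C(11,7)·!4 = 330·9 = 2970
  i=8: C(11,8)·!3 = 165·2 = 330
  i=9: C(11,9)·!2 = 55·1 = 55
  i=10: C(11,10)·!1 = 11·0 = 0
  i=11: C(11,11)·!0 = 1·1 = 1
Total = 146114.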